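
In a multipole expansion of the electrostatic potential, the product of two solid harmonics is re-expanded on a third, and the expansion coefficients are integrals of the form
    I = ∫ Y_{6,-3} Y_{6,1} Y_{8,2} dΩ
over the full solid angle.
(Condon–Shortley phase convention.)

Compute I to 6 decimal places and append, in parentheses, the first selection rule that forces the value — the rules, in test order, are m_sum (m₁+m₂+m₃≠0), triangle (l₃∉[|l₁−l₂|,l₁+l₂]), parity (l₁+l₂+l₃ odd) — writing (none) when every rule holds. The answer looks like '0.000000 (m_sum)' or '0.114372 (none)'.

Rules hold: Σm=0, L=20 even, 0≤8≤12.
N = 13·13·17 = 2873
Δ = 4!·8!·8!/21! = 1/1309458150
Racah Σ t=0..4: t=0:+1/49766400 t=1:−1/3110400 t=2:+1/1327104 t=3:−1/3110400 t=4:+1/49766400 = 1/6635520
⇒ 3j(6 6 8; 0 0 0)² = 350/46189, sgn +1
Racah Σ t=1..4: t=1:−1/348364800 t=2:+1/14515200 t=3:−1/4976640 t=4:+1/12441600 = -19/348364800
⇒ 3j(6 6 8; -3 1 2)² = 19/2431, sgn -1
4πI² = N·(3j₀)²·(3jₘ)² = 350/2057
I = -1·√(0.170151/4π) = -0.11636221
No selection rule forces the value: the integral is nonzero (none).

-0.116362 (none)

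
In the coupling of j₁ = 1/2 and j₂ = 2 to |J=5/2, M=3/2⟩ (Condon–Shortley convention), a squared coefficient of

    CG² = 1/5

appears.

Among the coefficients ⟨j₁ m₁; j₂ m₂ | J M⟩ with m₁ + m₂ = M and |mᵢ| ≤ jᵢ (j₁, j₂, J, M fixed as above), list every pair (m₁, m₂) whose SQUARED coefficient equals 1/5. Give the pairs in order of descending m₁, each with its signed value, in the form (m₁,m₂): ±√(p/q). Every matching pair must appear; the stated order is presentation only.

Admissible pairs with m₁+m₂ = M = 3/2: (-1/2,2), (1/2,1)
  (m₁,m₂)=(1/2,1): CG² = 4/5, CG = +√(4/5)
  (m₁,m₂)=(-1/2,2): CG² = 1/5, CG = +√(1/5)   ← matches the target
Pairs with CG² = 1/5: (-1/2,2): +√(1/5)

(-1/2,2): +√(1/5)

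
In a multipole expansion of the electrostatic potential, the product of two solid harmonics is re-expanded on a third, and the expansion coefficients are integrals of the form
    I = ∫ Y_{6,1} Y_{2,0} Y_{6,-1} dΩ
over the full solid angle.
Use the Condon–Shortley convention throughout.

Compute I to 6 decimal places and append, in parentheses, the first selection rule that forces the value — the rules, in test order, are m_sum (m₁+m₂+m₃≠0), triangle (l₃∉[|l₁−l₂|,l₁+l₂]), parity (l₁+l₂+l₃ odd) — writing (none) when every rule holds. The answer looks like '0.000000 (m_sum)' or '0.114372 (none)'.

m-sum 0 ✓  L=14 even ✓  4≤6≤8 ✓
Π(2lᵢ+1) = 13×5×13 = 845
triangle coeff Δ(6,2,6) = 1/90090
Σ_t [0,2]: t=0:+1/69120 t=1:−1/14400 t=2:+1/69120 = -7/172800
(3j)²=14/715 [(6 2 6; 0 0 0)], sign=-1
Σ_t [0,2]: t=0:+1/57600 t=1:−1/17280 t=2:+1/120960 = -13/403200
(3j)²=13/770 [(6 2 6; 1 0 -1)], sign=+1
⇒ 4πI² = 169/605
I = (-1)√(169/605/(4π)) = -0.14909419
No selection rule forces the value: the integral is nonzero (none).

-0.149094 (none)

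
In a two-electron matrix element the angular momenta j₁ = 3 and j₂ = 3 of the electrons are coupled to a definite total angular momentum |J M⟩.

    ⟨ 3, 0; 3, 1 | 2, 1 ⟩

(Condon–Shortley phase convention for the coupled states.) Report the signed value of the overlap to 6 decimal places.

j₁+j₂−J=4  J+j₁−j₂=2  J−j₁+j₂=2  j₁+j₂+J+1=9
(j₁±m₁, j₂±m₂, J±M) = (3,3,4,2,3,1)
P² = 96/7
sum k=2..3:
  [2] +1/8 = 1/8
  [3] −1/12 = -1/12
S = 1/24
C² = P²·S² = 1/42 ; C = +0.154303

+0.154303  (= +√(1/42))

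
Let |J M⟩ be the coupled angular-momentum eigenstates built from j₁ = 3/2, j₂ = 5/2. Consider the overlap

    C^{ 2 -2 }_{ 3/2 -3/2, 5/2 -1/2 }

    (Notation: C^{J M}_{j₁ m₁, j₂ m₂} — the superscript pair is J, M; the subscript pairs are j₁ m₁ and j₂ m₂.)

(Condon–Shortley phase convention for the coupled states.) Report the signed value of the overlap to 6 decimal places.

j₁+j₂−J=2  J+j₁−j₂=1  J−j₁+j₂=3  j₁+j₂+J+1=7
(j₁±m₁, j₂±m₂, J±M) = (0,3,2,3,0,4)
P² = 144/7
sum k=2..2:
  [2] +1/12 = 1/12
S = 1/12
C² = P²·S² = 1/7 ; C = +0.377964

+0.377964  (= +√(1/7))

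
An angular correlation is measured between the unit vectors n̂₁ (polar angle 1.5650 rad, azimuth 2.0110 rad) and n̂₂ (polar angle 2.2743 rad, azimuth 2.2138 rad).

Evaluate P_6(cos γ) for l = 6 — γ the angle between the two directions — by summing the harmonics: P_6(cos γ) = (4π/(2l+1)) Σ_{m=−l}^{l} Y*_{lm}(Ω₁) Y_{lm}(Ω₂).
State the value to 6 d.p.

-0.261176

Expand P_6 via completeness: Σ_{m} conj(Y_{6,m}) at Ω₁ times Y_{6,m} at Ω₂ —
  m=-6: (0.423818, -0.231737) × (0.071647, -0.062388) = (0.015908, -0.043044)  (running Σ = (0.015908, -0.043044))
  m=-5: (-0.007836, -0.005716) × (-0.020480, -0.278421) = (-0.001431, 0.002299)  (running Σ = (0.014477, -0.040746))
  m=-4: (0.067358, -0.350206) × (-0.366108, -0.234446) = (-0.106765, 0.112422)  (running Σ = (-0.092288, 0.071676))
  m=-3: (-0.010972, 0.002804) × (-0.280565, 0.105034) = (0.002784, -0.001939)  (running Σ = (-0.089504, 0.069737))
  m=-2: (-0.207282, -0.250950) × (0.040101, -0.136980) = (-0.042687, 0.018330)  (running Σ = (-0.132192, 0.088067))
  m=-1: (-0.005087, 0.010799) × (-0.216326, -0.288734) = (0.004218, -0.000867)  (running Σ = (-0.127973, 0.087200))
  m=0: (-0.317622, -0.000000) × (0.044840, 0.000000) = (-0.014242, -0.000000)  (running Σ = (-0.142216, 0.087200))
  m=1: (0.005087, 0.010799) × (0.216326, -0.288734) = (0.004218, 0.000867)  (running Σ = (-0.137997, 0.088067))
  m=2: (-0.207282, 0.250950) × (0.040101, 0.136980) = (-0.042687, -0.018330)  (running Σ = (-0.180685, 0.069737))
  m=3: (0.010972, 0.002804) × (0.280565, 0.105034) = (0.002784, 0.001939)  (running Σ = (-0.177901, 0.071676))
  m=4: (0.067358, 0.350206) × (-0.366108, 0.234446) = (-0.106765, -0.112422)  (running Σ = (-0.284665, -0.040746))
  m=5: (0.007836, -0.005716) × (0.020480, -0.278421) = (-0.001431, -0.002299)  (running Σ = (-0.286096, -0.043044))
  m=6: (0.423818, 0.231737) × (0.071647, 0.062388) = (0.015908, 0.043044)  (running Σ = (-0.270189, -0.000000))
Total Σ_m = (-0.270189, -0.000000). Multiply by 0.966644: (-0.261176, -0.000000). P_6(cos γ) = -0.261176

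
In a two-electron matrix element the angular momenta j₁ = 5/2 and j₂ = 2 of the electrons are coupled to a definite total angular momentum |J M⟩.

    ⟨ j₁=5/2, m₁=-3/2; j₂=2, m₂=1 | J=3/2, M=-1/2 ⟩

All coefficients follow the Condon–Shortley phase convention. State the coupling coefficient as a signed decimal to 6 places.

√[4·3!2!1!/7! · 1!4!3!1!1!2!] = √(96/35)
  +(−1)^2/∏(2,1,2,1,0,0)! = 1/4  (running 1/4)
  +(−1)^3/∏(3,0,1,0,1,1)! = -1/6  (running 1/12)
⟨..|..⟩ = √(96/35)·(1/12) = +0.138013

+0.138013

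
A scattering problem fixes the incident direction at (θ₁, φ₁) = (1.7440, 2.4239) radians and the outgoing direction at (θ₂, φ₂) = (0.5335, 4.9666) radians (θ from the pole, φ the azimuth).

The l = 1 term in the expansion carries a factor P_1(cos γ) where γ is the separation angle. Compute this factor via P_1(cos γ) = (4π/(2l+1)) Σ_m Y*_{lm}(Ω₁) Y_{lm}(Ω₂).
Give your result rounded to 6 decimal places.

-0.562147

Summing Y*_{l m}(θ₁,φ₁)·Y_{l m}(θ₂,φ₂) over m ∈ [−1, 1]; prefactor 4π/(2·1+1) = 4.188790:
  [-1]  conj(Y_{1,-1})(Ω₁) = (-0.256375, 0.223814) ; Y_{1,-1}(Ω₂) = (0.044186, 0.170054) ; Δ = (-0.049389, -0.033708)
  [+0]  conj(Y_{1,0})(Ω₁) = (-0.084205, -0.000000) ; Y_{1,0}(Ω₂) = (0.420703, 0.000000) ; Δ = (-0.035425, -0.000000)
  [+1]  conj(Y_{1,1})(Ω₁) = (0.256375, 0.223814) ; Y_{1,1}(Ω₂) = (-0.044186, 0.170054) ; Δ = (-0.049389, 0.033708)
Σ over m = (-0.134203, 0.000000); ×(4π/3) → (-0.562147, 0.000000). Real part: -0.562147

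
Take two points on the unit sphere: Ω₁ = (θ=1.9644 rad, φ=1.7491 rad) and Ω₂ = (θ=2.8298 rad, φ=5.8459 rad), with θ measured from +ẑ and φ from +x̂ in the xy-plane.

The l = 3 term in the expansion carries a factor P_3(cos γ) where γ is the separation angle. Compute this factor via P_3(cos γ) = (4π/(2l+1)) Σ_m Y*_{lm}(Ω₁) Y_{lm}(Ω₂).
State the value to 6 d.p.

Addition theorem: P_3(cos γ) = (4π/7) Σ_m Y*_{lm}(Ω₁) Y_{lm}(Ω₂), m = −3…3:
  m=-3: (+0.167531-0.282737i) × (+0.003084+0.011643i) = +0.003809+0.001079i  (running Σ = +0.003809+0.001079i)
  m=-2: (+0.313268+0.116703i) × (-0.058705-0.070233i) = -0.010194-0.028853i  (running Σ = -0.006385-0.027774i)
  m=-1: (+0.014005-0.077712i) × (+0.316989+0.148182i) = +0.015955-0.022559i  (running Σ = +0.009570-0.050333i)
  m=0: (+0.324105-0.000000i) × (-0.543245+0.000000i) = -0.176068+0.000000i  (running Σ = -0.166499-0.050333i)
  m=1: (-0.014005-0.077712i) × (-0.316989+0.148182i) = +0.015955+0.022559i  (running Σ = -0.150544-0.027774i)
  m=2: (+0.313268-0.116703i) × (-0.058705+0.070233i) = -0.010194+0.028853i  (running Σ = -0.160738+0.001079i)
  m=3: (-0.167531-0.282737i) × (-0.003084+0.011643i) = +0.003809-0.001079i  (running Σ = -0.156929-0.000000i)
Accumulated sum -0.156929-0.000000i; after 4π/(2l+1) scaling, -0.281718-0.000000i ⇒ P_3 = -0.281718

-0.281718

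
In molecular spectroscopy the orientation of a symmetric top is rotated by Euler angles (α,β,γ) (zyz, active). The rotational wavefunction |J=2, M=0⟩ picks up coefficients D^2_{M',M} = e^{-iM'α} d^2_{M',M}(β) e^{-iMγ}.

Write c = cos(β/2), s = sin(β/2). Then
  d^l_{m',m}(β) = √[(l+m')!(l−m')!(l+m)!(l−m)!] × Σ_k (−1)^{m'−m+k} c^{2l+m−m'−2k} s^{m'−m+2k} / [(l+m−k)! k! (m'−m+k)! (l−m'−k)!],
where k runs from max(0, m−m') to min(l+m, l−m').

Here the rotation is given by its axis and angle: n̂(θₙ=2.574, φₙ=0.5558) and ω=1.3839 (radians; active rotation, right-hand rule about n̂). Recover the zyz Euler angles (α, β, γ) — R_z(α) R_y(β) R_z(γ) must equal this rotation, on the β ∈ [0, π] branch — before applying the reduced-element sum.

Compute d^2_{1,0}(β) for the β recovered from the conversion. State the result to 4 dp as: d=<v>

Axis–angle → zyz. n̂ = (sinθₙcosφₙ, sinθₙsinφₙ, cosθₙ) = (+0.456683, +0.283652, -0.843198), ω = 1.3839.
R = I cosω + sinω [n̂]ₓ + (1−cosω) n̂n̂ᵀ gives
  R = [+0.355617, +0.933983, -0.034811; -0.723044, +0.251319, -0.643464; -0.592236, +0.253996, +0.764685]
β = atan2(√(R₁₃²+R₂₃²), R₃₃) = 0.700244; α = atan2(R₂₃, R₁₃) mod 2π = 4.658343; γ = atan2(R₃₂, −R₃₁) mod 2π = 0.405150
d^2_{1,0}(β=0.7002) via the finite sum:
c=cos(0.700244/2)=0.939331, s=sin(0.700244/2)=0.343013; N=√[6·1·2·2]=4.898979
Admissible k: 0..1 (factorial args all ≥0)
  k=0: (−1)^1·4.8990/(2)·0.9393^3·0.3430^1 = -0.696372
  k=1: (−1)^2·4.8990/(2)·0.9393^1·0.3430^3 = +0.092859
d^2_{1,0}(0.7002) = -0.696372 +0.092859 = -0.603513

d=-0.6035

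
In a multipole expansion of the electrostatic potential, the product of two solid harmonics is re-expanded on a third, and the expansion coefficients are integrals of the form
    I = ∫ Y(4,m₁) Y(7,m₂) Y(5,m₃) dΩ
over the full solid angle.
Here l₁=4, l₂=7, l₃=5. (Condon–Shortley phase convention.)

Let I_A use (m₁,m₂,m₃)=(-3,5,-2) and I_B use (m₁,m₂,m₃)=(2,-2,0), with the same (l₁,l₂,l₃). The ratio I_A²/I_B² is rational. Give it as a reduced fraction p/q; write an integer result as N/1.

33/10

Shared (l₁,l₂,l₃)=(4,7,5): N and (l;000)² cancel in I_A²/I_B².
A: Δ = 6!·2!·8!/17! = 1/6126120; Racah Σ t=5..6: t=5:−1/1209600 t=6:+1/1036800 = 1/7257600; ⇒ 3j(4 7 5; -3 5 -2)² = 1/2210, sgn -1
B: Δ = 6!·2!·8!/17! = 1/6126120; Racah Σ t=0..2: t=0:+1/1036800 t=1:−1/69120 t=2:+1/69120 = 1/1036800; ⇒ 3j(4 7 5; 2 -2 0)² = 1/7293, sgn -1
I_A²/I_B² = (1/2210)/(1/7293) = 33/10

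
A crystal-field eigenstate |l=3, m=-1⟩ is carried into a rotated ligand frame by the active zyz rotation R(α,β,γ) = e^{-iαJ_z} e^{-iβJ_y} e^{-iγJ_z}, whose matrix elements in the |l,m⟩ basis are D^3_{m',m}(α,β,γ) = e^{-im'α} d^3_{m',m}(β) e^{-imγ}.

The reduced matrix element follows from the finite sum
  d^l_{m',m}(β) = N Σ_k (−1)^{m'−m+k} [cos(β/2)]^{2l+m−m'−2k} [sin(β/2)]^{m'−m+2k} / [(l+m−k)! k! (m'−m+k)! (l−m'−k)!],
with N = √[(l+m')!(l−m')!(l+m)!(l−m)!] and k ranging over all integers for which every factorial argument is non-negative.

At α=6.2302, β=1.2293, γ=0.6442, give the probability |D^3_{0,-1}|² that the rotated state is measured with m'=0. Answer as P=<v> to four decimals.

P=0.0321

D^3_{0,-1}(6.2302,1.2293,0.6442) = e^{-i·0·6.2302}·d^3_{0,-1}(1.2293)·e^{-i·-1·0.6442}. Compute d first:
With c≡cos(β/2)=0.816975 and s≡sin(β/2)=0.576673, N=[6·6·2·24]^{1/2}=41.569219
k: max(0,(-1)−(0))=0 … min(3+(-1),3−(0))=2
  k=0: (−1)^1·41.5692/(12)·0.8170^5·0.5767^1 = -0.727051
  k=1: (−1)^2·41.5692/(4)·0.8170^3·0.5767^3 = +1.086743
  k=2: (−1)^3·41.5692/(12)·0.8170^1·0.5767^5 = -0.180487
d^3_{0,-1}(1.2293) = -0.727051 +1.086743 -0.180487 = +0.179205
|D^3_{0,-1}|² = |d^3_{0,-1}(β)|² = (+0.179205)² = 0.032114 (the z-rotation phases have unit modulus)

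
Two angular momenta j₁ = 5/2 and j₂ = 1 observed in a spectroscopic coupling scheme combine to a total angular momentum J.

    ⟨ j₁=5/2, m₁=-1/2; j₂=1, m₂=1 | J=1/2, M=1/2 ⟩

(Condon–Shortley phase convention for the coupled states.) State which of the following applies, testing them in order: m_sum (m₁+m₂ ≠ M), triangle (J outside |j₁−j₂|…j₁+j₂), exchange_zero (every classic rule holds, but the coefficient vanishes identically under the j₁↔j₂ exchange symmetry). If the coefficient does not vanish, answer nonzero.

triangle

m-sum: m₁+m₂ = -1/2+1 = 1/2, M = 1/2  ✓
triangle: need |j₁−j₂| ≤ J ≤ j₁+j₂, i.e. J ∈ [3/2, 7/2]; J = 1/2 is outside ✗ ⇒ coefficient is 0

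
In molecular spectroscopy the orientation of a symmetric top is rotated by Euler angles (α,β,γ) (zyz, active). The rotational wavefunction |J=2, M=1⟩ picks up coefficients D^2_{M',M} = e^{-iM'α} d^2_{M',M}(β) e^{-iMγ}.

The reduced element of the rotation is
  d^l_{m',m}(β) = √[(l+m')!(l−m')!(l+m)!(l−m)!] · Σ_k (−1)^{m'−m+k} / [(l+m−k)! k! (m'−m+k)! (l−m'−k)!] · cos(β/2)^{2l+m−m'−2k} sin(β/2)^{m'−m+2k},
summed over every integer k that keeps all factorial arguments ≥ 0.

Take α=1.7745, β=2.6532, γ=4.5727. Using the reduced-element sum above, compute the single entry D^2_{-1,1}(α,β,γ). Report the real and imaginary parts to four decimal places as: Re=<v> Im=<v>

Re=0.6793 Im=0.2429

First d^2_{-1,1}(β=2.6532), then the phase factors e^{-i(-1)α} and e^{-i(1)γ}:
Half-angle: c=0.241777, s=0.970332. N=√(1·6·6·1)=6.000000
Admissible k: 2..3 (factorial args all ≥0)
  k=2: (−1)^0·6.0000/(2)·0.2418^2·0.9703^2 = +0.165116
  k=3: (−1)^1·6.0000/(6)·0.2418^0·0.9703^4 = -0.886505
d^2_{-1,1}(2.6532) = +0.165116 -0.886505 = -0.721389
Attach z-rotation phases: D = e^{-i(-1)(1.7745)}·(-0.721389)·e^{-i(1)(4.5727)} = +0.679273+0.242880i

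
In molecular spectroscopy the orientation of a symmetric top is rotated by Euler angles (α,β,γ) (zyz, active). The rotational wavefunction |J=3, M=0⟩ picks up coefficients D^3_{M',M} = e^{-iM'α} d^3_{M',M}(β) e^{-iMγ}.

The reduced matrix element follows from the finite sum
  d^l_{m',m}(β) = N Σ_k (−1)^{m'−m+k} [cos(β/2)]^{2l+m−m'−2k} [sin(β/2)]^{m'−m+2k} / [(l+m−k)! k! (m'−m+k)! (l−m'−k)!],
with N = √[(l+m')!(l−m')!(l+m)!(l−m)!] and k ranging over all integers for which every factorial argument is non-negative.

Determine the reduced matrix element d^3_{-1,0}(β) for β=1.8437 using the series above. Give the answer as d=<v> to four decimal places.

d=-0.2655

d^3_{-1,0}(β=1.8437) via the finite sum:
Half-angle: c=0.604347, s=0.796721. N=√(2·24·6·6)=41.569219
Admissible k: 1..3 (factorial args all ≥0)
  k=1: (−1)^0·41.5692/(12)·0.6043^5·0.7967^1 = +0.222500
  k=2: (−1)^1·41.5692/(4)·0.6043^3·0.7967^3 = -1.160087
  k=3: (−1)^2·41.5692/(12)·0.6043^1·0.7967^5 = +0.672061
d^3_{-1,0}(1.8437) = +0.222500 -1.160087 +0.672061 = -0.265526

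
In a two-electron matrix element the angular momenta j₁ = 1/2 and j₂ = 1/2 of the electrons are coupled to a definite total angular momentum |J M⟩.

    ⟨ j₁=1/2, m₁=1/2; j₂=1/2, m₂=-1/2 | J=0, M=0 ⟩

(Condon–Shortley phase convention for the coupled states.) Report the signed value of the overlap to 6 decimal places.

√[1·1!0!0!/2! · 1!0!0!1!0!0!] = √(1/2)
  +(−1)^0/∏(0,1,0,0,0,0)! = 1  (running 1)
⟨..|..⟩ = √(1/2)·(1) = +0.707107

+√(1/2) ≈ +0.707107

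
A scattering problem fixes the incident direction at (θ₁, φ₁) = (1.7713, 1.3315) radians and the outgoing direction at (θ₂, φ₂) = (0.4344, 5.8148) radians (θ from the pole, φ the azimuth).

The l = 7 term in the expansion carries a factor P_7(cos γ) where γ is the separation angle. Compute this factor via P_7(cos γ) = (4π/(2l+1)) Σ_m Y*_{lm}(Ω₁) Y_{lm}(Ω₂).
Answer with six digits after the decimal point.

Summing Y*_{l m}(θ₁,φ₁)·Y_{l m}(θ₂,φ₂) over m ∈ [−7, 7]; prefactor 4π/(2·7+1) = 0.837758:
  [-7]  conj(Y_{7,-7})(Ω₁) = -0.431635+0.045174i ; Y_{7,-7}(Ω₂) = -0.001159-0.000160i ; Δ = +0.000507+0.000017i
  [-6]  conj(Y_{7,-6})(Ω₁) = +0.044424-0.327019i ; Y_{7,-6}(Ω₂) = -0.008919+0.003068i ; Δ = +0.000607+0.003053i
  [-5]  conj(Y_{7,-5})(Ω₁) = -0.149496-0.058727i ; Y_{7,-5}(Ω₂) = -0.032746+0.033694i ; Δ = +0.006874-0.003114i
  [-4]  conj(Y_{7,-4})(Ω₁) = +0.192826-0.273781i ; Y_{7,-4}(Ω₂) = -0.047931+0.153455i ; Δ = +0.032771+0.042713i
  [-3]  conj(Y_{7,-3})(Ω₁) = -0.041575-0.047605i ; Y_{7,-3}(Ω₂) = +0.061899+0.370270i ; Δ = +0.015053-0.018341i
  [-2]  conj(Y_{7,-2})(Ω₁) = +0.288516-0.149689i ; Y_{7,-2}(Ω₂) = +0.317386+0.431642i ; Δ = +0.156183+0.077027i
  [-1]  conj(Y_{7,-1})(Ω₁) = -0.005892-0.024151i ; Y_{7,-1}(Ω₂) = +0.238553+0.120693i ; Δ = +0.001509-0.006473i
  [+0]  conj(Y_{7,0})(Ω₁) = +0.320529-0.000000i ; Y_{7,0}(Ω₂) = -0.372111+0.000000i ; Δ = -0.119272+0.000000i
  [+1]  conj(Y_{7,1})(Ω₁) = +0.005892-0.024151i ; Y_{7,1}(Ω₂) = -0.238553+0.120693i ; Δ = +0.001509+0.006473i
  [+2]  conj(Y_{7,2})(Ω₁) = +0.288516+0.149689i ; Y_{7,2}(Ω₂) = +0.317386-0.431642i ; Δ = +0.156183-0.077027i
  [+3]  conj(Y_{7,3})(Ω₁) = +0.041575-0.047605i ; Y_{7,3}(Ω₂) = -0.061899+0.370270i ; Δ = +0.015053+0.018341i
  [+4]  conj(Y_{7,4})(Ω₁) = +0.192826+0.273781i ; Y_{7,4}(Ω₂) = -0.047931-0.153455i ; Δ = +0.032771-0.042713i
  [+5]  conj(Y_{7,5})(Ω₁) = +0.149496-0.058727i ; Y_{7,5}(Ω₂) = +0.032746+0.033694i ; Δ = +0.006874+0.003114i
  [+6]  conj(Y_{7,6})(Ω₁) = +0.044424+0.327019i ; Y_{7,6}(Ω₂) = -0.008919-0.003068i ; Δ = +0.000607-0.003053i
  [+7]  conj(Y_{7,7})(Ω₁) = +0.431635+0.045174i ; Y_{7,7}(Ω₂) = +0.001159-0.000160i ; Δ = +0.000507-0.000017i
Total Σ_m = +0.307736+0.000000i. Multiply by 0.837758: +0.257809+0.000000i. P_7(cos γ) = 0.257809

0.257809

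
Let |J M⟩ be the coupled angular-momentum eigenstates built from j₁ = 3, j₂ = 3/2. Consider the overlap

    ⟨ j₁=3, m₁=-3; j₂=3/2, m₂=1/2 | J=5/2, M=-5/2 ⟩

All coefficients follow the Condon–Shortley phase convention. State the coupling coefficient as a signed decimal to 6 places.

+0.731925

triangle: 2!·4!·1!/8! = 48/40320
(j±m)!: 0!·6!·2!·1!·0!·5! = 172800
prefactor² = (2J+1)·Δ·N² = 8640/7
  k=2: +1/(2!·0!·4!·0!·0!·1!) = 1/48
Σ = 1/48  ⇒  CG² = 8640/7·(1/48)² = 15/28
CG = +√(15/28) = +0.731925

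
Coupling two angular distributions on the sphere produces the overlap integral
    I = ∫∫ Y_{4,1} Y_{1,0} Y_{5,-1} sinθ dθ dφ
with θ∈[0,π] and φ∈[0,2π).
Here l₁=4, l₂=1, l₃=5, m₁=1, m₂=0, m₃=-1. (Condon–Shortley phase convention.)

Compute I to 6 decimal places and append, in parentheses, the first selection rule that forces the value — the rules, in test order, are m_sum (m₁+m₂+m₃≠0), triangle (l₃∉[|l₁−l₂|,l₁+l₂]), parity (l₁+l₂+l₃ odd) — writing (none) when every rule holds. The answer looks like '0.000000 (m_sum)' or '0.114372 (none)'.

-0.240571 (none)

Checks pass: Σm=0; 10 even; l₃=5∈[3,5].
(2·4+1)(2·1+1)(2·5+1) = 297
Δ: 0! 8! 2! / 11! → 1/495
sum: t=0:+1/576 = 1/576
3j²(4 1 5; 0 0 0) = Δ·Π!·Σ² = 5/99  (sign -1)
sum: t=0:+1/720 = 1/720
3j²(4 1 5; 1 0 -1) = Δ·Π!·Σ² = 8/165  (sign +1)
combine: 4πI² = 297·5/99·8/165 = 8/11
take √, sign -1: I = -0.24057125
No selection rule forces the value: the integral is nonzero (none).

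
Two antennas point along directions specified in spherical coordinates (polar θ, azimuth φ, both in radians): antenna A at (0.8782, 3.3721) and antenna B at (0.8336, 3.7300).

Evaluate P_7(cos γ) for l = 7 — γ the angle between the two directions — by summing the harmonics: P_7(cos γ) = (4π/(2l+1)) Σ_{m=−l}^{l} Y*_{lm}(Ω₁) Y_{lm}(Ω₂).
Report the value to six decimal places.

0.195892

Term-by-term m-sum for l=7 (normalisation 4π/15 = 0.837758):
  m=-7: Y*=0.00342 - 0.07988j  Y=0.03410 - 0.05054j  product -0.00392 - 0.00290j
  m=-6: Y*=0.04633 + 0.24384j  Y=-0.19166 + 0.07852j  product -0.02803 - 0.04310j
  m=-5: Y*=-0.17302 - 0.38927j  Y=0.38994 + 0.07886j  product -0.03677 - 0.16544j
  m=-4: Y*=0.22848 + 0.30132j  Y=-0.30046 - 0.30201j  product 0.02235 - 0.15954j
  m=-3: Y*=0.00533 + 0.00442j  Y=0.02060 + 0.10464j  product -0.00035 + 0.00065j
  m=-2: Y*=-0.32206 - 0.15997j  Y=-0.12187 + 0.29315j  product 0.08614 - 0.07492j
  m=-1: Y*=0.15163 + 0.03558j  Y=0.21588 - 0.14405j  product 0.03786 - 0.01416j
  m=+0: Y*=0.31859 + 0.00000j  Y=0.24877 + 0.00000j  product 0.07926 + 0.00000j
  m=+1: Y*=-0.15163 + 0.03558j  Y=-0.21588 - 0.14405j  product 0.03786 + 0.01416j
  m=+2: Y*=-0.32206 + 0.15997j  Y=-0.12187 - 0.29315j  product 0.08614 + 0.07492j
  m=+3: Y*=-0.00533 + 0.00442j  Y=-0.02060 + 0.10464j  product -0.00035 - 0.00065j
  m=+4: Y*=0.22848 - 0.30132j  Y=-0.30046 + 0.30201j  product 0.02235 + 0.15954j
  m=+5: Y*=0.17302 - 0.38927j  Y=-0.38994 + 0.07886j  product -0.03677 + 0.16544j
  m=+6: Y*=0.04633 - 0.24384j  Y=-0.19166 - 0.07852j  product -0.02803 + 0.04310j
  m=+7: Y*=-0.00342 - 0.07988j  Y=-0.03410 - 0.05054j  product -0.00392 + 0.00290j
Total Σ_m = 0.23383 + 0.00000j. Multiply by 0.837758: 0.19589 + 0.00000j. P_7(cos γ) = 0.195892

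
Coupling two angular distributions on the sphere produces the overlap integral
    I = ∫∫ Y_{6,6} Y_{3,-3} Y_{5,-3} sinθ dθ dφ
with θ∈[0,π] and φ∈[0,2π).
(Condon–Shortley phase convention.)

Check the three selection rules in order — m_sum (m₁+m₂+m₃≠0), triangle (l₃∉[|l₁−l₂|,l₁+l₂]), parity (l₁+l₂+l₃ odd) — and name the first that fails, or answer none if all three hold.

none

m₁+m₂+m₃ = 6 − 3 − 3 = 0  ✓
triangle: |6−3|=3 ≤ l₃=5 ≤ 6+3=9  ✓
parity: l₁+l₂+l₃ = 14 is even  ✓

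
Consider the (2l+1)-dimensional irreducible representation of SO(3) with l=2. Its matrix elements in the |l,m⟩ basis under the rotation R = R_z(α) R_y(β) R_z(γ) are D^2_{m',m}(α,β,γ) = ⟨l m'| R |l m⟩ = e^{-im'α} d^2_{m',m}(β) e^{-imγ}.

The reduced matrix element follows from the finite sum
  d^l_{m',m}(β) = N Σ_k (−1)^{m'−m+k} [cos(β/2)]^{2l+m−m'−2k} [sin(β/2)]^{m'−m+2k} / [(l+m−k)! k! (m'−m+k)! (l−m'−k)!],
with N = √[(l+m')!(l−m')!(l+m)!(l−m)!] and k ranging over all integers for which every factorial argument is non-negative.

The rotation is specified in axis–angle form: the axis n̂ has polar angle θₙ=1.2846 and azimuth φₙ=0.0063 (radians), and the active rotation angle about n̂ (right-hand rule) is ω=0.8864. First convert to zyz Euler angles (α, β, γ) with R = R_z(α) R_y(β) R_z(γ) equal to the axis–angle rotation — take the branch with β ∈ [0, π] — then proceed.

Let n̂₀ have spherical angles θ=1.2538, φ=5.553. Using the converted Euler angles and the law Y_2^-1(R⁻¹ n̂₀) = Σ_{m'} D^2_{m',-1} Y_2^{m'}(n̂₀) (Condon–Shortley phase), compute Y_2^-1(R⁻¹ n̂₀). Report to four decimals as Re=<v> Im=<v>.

Re=0.3345 Im=0.1868

Axis–angle → zyz. n̂ = (sinθₙcosφₙ, sinθₙsinφₙ, cosθₙ) = (+0.959306, +0.006044, +0.282305), ω = 0.8864.
R = I cosω + sinω [n̂]ₓ + (1−cosω) n̂n̂ᵀ gives
  R = [+0.970675, -0.216598, +0.104288; +0.220863, +0.632219, -0.742643; +0.094922, +0.743898, +0.661517]
β = atan2(√(R₁₃²+R₂₃²), R₃₃) = 0.847956; α = atan2(R₂₃, R₁₃) mod 2π = 4.851904; γ = atan2(R₃₂, −R₃₁) mod 2π = 1.697712
Need the full column D^2_{m',-1} for m'=−2..2 at α=4.8519, β=0.8480, γ=1.6977.
cos(β/2)=0.911460, sin(β/2)=0.411390
d^2_{-2,-1}: single k=1 term ⇒ +0.623011;  D = +0.246020-0.572378i
d^2_{-1,-1}: k∈[0..1] ⇒ +0.690160 -0.421796 = +0.268364;  D = +0.258895+0.070657i
d^2_{0,-1}: k∈[0..1] ⇒ -0.763029 +0.155444 = -0.607586;  D = +0.076905-0.602699i
d^2_{1,-1}: k∈[0..1] ⇒ +0.421796 -0.028643 = +0.393154;  D = -0.393122+0.004954i
d^2_{2,-1}: single k=0 term ⇒ -0.126919;  D = +0.019232+0.125454i
Y_2^{m'}(θ=1.2538,φ=5.553) and Σ D·Y over m':
  (+0.2460-0.5724i)·(+0.0384+0.3466i)  (+0.2589+0.0707i)·(+0.1705+0.1526i)  (+0.0769-0.6027i)·(-0.2235+0.0000i)  (-0.3931+0.0050i)·(-0.1705+0.1526i)  (+0.0192+0.1255i)·(+0.0384-0.3466i)
Y_2^-1(R⁻¹ n̂) = +0.334506+0.186824i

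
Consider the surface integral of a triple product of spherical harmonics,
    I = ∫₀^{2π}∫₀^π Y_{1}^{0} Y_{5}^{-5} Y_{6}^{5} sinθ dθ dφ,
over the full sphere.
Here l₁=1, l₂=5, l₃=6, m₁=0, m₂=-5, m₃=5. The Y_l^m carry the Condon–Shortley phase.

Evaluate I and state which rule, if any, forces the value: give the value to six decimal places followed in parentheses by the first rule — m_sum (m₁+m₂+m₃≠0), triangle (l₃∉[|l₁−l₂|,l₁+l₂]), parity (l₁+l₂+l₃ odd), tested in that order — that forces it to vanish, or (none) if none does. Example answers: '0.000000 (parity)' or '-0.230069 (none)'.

Rules hold: Σm=0, L=12 even, 4≤6≤6.
N = 3·11·13 = 429
Δ = 0!·2!·10!/13! = 1/858
Racah Σ t=0..0: t=0:+1/14400 = 1/14400
⇒ 3j(1 5 6; 0 0 0)² = 6/143, sgn +1
Racah Σ t=0..0: t=0:+1/3628800 = 1/3628800
⇒ 3j(1 5 6; 0 -5 5)² = 1/78, sgn -1
4πI² = N·(3j₀)²·(3jₘ)² = 3/13
I = -1·√(0.230769/4π) = -0.13551395
No selection rule forces the value: the integral is nonzero (none).

-0.135514 (none)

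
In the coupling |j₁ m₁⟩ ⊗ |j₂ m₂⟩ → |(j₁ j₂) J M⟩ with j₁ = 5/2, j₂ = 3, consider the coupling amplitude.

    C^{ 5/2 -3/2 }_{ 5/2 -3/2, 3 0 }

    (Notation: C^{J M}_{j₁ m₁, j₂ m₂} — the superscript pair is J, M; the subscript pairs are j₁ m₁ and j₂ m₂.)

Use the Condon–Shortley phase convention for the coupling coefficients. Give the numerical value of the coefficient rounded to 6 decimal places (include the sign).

j₁+j₂−J=3  J+j₁−j₂=2  J−j₁+j₂=3  j₁+j₂+J+1=9
(j₁±m₁, j₂±m₂, J±M) = (1,4,3,3,1,4)
P² = 864/35
sum k=2..3:
  [2] +1/8 = 1/8
  [3] −1/36 = -1/36
S = 7/72
C² = P²·S² = 7/30 ; C = +0.483046

+0.483046  (= +√(7/30))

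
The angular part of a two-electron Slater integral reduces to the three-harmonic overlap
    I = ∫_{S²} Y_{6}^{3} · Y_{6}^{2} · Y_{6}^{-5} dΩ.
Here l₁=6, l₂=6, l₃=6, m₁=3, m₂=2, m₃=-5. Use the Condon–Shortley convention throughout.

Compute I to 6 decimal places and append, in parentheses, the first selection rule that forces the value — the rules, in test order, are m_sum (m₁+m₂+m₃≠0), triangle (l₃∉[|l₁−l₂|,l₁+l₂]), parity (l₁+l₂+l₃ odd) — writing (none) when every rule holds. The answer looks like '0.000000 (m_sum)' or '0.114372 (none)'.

-0.050240 (none)

m-sum 0 ✓  L=18 even ✓  0≤6≤12 ✓
Π(2lᵢ+1) = 13×13×13 = 2197
triangle coeff Δ(6,6,6) = 1/325909584
Σ_t [0,6]: t=0:+1/373248000 t=1:−1/1728000 t=2:+1/110592 t=3:−1/46656 t=4:+1/110592 t=5:−1/1728000 t=6:+1/373248000 = -7/1555200
(3j)²=400/46189 [(6 6 6; 0 0 0)], sign=-1
Σ_t [2,3]: t=2:+1/4147200 t=3:−1/3110400 = -1/12441600
(3j)²=7/4199 [(6 6 6; 3 2 -5)], sign=+1
⇒ 4πI² = 36400/1147619
I = (-1)√(36400/1147619/(4π)) = -0.05023968
No selection rule forces the value: the integral is nonzero (none).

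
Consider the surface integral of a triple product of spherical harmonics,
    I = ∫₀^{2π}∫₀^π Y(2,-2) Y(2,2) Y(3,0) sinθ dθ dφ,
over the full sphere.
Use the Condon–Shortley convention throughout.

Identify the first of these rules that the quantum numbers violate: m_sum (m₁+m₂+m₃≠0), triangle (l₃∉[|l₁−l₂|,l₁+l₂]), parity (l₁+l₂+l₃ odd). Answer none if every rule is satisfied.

Σmᵢ = 0  ✓
l₃∈[|l₁−l₂|,l₁+l₂]=[0,4], have l₃=3  ✓
Σlᵢ = 7 ⇒ odd  ✗

parity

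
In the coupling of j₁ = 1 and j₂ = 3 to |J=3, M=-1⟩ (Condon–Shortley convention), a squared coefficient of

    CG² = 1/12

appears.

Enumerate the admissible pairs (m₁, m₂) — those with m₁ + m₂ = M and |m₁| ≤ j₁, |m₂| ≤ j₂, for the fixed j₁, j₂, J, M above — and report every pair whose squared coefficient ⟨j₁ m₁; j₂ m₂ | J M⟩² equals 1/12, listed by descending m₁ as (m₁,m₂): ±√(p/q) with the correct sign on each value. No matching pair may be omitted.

Admissible pairs with m₁+m₂ = M = -1: (-1,0), (0,-1), (1,-2)
  (m₁,m₂)=(1,-2): CG² = 5/12, CG = +√(5/12)
  (m₁,m₂)=(0,-1): CG² = 1/12, CG = +√(1/12)   ← matches the target
  (m₁,m₂)=(-1,0): CG² = 1/2, CG = −√(1/2)
Pairs with CG² = 1/12: (0,-1): +√(1/12)

(0,-1): +√(1/12)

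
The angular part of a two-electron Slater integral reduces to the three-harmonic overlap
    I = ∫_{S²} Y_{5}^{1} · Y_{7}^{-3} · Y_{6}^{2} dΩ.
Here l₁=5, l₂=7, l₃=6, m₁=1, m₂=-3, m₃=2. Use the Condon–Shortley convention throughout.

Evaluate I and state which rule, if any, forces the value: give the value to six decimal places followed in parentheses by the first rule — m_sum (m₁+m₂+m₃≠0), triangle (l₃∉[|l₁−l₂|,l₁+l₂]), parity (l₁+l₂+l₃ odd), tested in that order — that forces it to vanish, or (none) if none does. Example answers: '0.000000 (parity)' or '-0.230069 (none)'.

m-sum 0 ✓  L=18 even ✓  2≤6≤12 ✓
Π(2lᵢ+1) = 11×15×13 = 2145
triangle coeff Δ(5,7,6) = 1/174594420
Σ_t [1,5]: t=1:−1/4147200 t=2:+1/207360 t=3:−1/82944 t=4:+1/207360 t=5:−1/4147200 = -1/345600
(3j)²=420/46189 [(5 7 6; 0 0 0)], sign=-1
Σ_t [0,4]: t=0:+1/9953280 t=1:−1/518400 t=2:+1/276480 t=3:−1/1088640 t=4:+1/46448640 = 23/25804800
(3j)²=42849/6466460 [(5 7 6; 1 -3 2)], sign=+1
⇒ 4πI² = 1928205/14919047
I = (-1)√(1928205/14919047/(4π)) = -0.10141475
No selection rule forces the value: the integral is nonzero (none).

-0.101415 (none)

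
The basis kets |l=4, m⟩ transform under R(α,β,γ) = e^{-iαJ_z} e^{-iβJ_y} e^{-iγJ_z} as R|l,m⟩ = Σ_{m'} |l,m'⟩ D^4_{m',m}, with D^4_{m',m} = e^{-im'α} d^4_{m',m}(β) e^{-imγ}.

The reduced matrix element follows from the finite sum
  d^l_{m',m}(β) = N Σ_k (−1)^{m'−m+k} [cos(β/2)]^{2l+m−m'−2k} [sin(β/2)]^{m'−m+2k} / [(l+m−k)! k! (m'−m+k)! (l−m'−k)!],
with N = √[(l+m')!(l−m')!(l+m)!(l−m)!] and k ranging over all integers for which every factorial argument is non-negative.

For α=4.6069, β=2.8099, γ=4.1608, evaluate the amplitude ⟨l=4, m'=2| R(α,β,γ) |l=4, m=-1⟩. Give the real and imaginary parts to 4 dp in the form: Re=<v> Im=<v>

Split into d^4_{2,-1}(β=2.8099) × two z-phases.
Half-angle: c=0.165087, s=0.986279. N=√(720·2·6·120)=1018.233765
k: max(0,(-1)−(2))=0 … min(4+(-1),4−(2))=2
  k=0: (−1)^3·1018.2338/(72)·0.1651^5·0.9863^3 = -0.001664
  k=1: (−1)^4·1018.2338/(48)·0.1651^3·0.9863^5 = +0.089073
  k=2: (−1)^5·1018.2338/(240)·0.1651^1·0.9863^7 = -0.635840
d^4_{2,-1}(2.8099) = -0.001664 +0.089073 -0.635840 = -0.548431
Phases: e^{-i·(2)·4.6069}=-0.977827-0.209416i, e^{-i·(-1)·4.1608}=-0.524041-0.851693i ⇒ D=-0.183211-0.516924i

Re=-0.1832 Im=-0.5169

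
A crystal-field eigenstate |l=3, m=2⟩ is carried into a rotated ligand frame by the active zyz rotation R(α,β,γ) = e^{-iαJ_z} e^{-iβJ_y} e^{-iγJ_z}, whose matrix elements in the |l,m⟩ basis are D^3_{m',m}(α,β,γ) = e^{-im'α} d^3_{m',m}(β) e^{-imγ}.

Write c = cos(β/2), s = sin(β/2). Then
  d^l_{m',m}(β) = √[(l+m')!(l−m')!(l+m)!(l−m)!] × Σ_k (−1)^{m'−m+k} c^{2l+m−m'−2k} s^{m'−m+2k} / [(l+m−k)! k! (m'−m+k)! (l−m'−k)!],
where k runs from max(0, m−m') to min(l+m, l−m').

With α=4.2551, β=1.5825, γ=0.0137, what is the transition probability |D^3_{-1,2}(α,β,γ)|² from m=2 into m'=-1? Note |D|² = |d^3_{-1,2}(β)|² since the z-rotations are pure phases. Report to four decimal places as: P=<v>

P=0.1489

First d^3_{-1,2}(β=1.5825), then the phase factors e^{-i(-1)α} and e^{-i(2)γ}:
c=cos(1.582500/2)=0.702957, s=sin(1.582500/2)=0.711233; N=√[2·24·120·1]=75.894664
k∈{3,4} keeps every argument non-negative
  k=3: (−1)^0·75.8947/(12)·0.7030^3·0.7112^3 = +0.790407
  k=4: (−1)^1·75.8947/(24)·0.7030^1·0.7112^5 = -0.404563
d^3_{-1,2}(1.5825) = +0.790407 -0.404563 = +0.385843
|D^3_{-1,2}|² = |d^3_{-1,2}(β)|² = (+0.385843)² = 0.148875 (the z-rotation phases have unit modulus)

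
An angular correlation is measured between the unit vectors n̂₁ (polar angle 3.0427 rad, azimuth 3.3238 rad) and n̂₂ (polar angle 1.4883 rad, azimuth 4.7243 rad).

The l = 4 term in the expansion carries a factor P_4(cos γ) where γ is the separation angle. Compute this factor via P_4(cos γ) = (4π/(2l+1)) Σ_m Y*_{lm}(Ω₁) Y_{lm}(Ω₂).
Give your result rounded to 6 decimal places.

Term-by-term m-sum for l=4 (normalisation 4π/9 = 1.396263):
  m=-4: (0.000031, 0.000028) × (0.436048, -0.020791) = (0.000014, 0.000012)  (running Σ = (0.000014, 0.000012))
  m=-3: (0.001024, 0.000623) × (-0.003647, -0.102027) = (0.000060, -0.000107)  (running Σ = (0.000074, -0.000095))
  m=-2: (0.018073, 0.006894) × (0.316370, -0.007538) = (0.005770, 0.002045)  (running Σ = (0.005844, 0.001950))
  m=-1: (0.179725, 0.033114) × (-0.001366, -0.114699) = (0.003553, -0.020659)  (running Σ = (0.009396, -0.018710))
  m=0: (0.805389, -0.000000) × (0.295978, 0.000000) = (0.238377, 0.000000)  (running Σ = (0.247774, -0.018710))
  m=1: (-0.179725, 0.033114) × (0.001366, -0.114699) = (0.003553, 0.020659)  (running Σ = (0.251326, 0.001950))
  m=2: (0.018073, -0.006894) × (0.316370, 0.007538) = (0.005770, -0.002045)  (running Σ = (0.257096, -0.000095))
  m=3: (-0.001024, 0.000623) × (0.003647, -0.102027) = (0.000060, 0.000107)  (running Σ = (0.257156, 0.000012))
  m=4: (0.000031, -0.000028) × (0.436048, 0.020791) = (0.000014, -0.000012)  (running Σ = (0.257170, -0.000000))
Σ over m = (0.257170, -0.000000); ×(4π/9) → (0.359077, -0.000000). Real part: 0.359077

0.359077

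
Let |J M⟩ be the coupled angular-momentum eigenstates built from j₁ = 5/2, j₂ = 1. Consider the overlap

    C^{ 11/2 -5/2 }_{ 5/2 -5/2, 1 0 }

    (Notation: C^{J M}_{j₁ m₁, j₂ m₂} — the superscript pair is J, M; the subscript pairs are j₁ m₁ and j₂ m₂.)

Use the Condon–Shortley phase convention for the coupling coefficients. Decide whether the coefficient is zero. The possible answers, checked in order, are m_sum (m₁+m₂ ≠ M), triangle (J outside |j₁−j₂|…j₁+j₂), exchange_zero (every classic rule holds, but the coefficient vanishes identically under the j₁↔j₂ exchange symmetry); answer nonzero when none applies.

triangle

m-sum: m₁+m₂ = -5/2+0 = -5/2, M = -5/2  ✓
triangle: need |j₁−j₂| ≤ J ≤ j₁+j₂, i.e. J ∈ [3/2, 7/2]; J = 11/2 is outside ✗ ⇒ coefficient is 0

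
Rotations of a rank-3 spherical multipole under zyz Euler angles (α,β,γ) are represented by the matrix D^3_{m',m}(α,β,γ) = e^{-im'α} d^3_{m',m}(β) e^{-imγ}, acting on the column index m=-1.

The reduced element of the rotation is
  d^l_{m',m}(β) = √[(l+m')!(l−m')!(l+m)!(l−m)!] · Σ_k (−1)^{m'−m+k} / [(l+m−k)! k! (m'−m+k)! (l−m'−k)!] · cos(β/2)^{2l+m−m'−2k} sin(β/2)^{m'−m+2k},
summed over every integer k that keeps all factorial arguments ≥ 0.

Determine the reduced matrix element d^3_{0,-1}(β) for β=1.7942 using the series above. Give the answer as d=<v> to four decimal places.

d=0.3186

d^3_{0,-1}(β=1.7942) via the finite sum:
c=cos(1.794200/2)=0.623879, s=sin(1.794200/2)=0.781521; N=√[6·6·2·24]=41.569219
k∈{0,1,2} keeps every argument non-negative
  k=0: (−1)^1·41.5692/(12)·0.6239^5·0.7815^1 = -0.255878
  k=1: (−1)^2·41.5692/(4)·0.6239^3·0.7815^3 = +1.204578
  k=2: (−1)^3·41.5692/(12)·0.6239^1·0.7815^5 = -0.630078
d^3_{0,-1}(1.7942) = -0.255878 +1.204578 -0.630078 = +0.318622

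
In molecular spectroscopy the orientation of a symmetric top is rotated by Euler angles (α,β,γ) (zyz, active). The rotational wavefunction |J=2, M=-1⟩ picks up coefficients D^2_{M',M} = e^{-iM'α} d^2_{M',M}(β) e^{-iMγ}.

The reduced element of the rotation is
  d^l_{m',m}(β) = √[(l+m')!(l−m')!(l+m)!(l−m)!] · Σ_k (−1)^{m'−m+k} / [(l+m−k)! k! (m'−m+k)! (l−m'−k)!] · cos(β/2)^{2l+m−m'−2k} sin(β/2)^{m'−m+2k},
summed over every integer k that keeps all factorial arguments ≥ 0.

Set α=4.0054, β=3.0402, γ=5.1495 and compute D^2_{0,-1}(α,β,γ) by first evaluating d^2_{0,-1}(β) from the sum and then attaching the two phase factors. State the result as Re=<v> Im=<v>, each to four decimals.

Re=0.0522 Im=-0.1117

Split into d^2_{0,-1}(β=3.0402) × two z-phases.
Half-angle: c=0.050675, s=0.998715. N=√(2·2·1·6)=4.898979
k∈{0,1} keeps every argument non-negative
  k=0: (−1)^1·4.8990/(2)·0.0507^3·0.9987^1 = -0.000318
  k=1: (−1)^2·4.8990/(2)·0.0507^1·0.9987^3 = +0.123649
d^2_{0,-1}(3.0402) = -0.000318 +0.123649 = +0.123331
Phases: e^{-i·(0)·4.0054}=+1.000000+0.000000i, e^{-i·(-1)·5.1495}=+0.423324-0.905978i ⇒ D=+0.052209-0.111735i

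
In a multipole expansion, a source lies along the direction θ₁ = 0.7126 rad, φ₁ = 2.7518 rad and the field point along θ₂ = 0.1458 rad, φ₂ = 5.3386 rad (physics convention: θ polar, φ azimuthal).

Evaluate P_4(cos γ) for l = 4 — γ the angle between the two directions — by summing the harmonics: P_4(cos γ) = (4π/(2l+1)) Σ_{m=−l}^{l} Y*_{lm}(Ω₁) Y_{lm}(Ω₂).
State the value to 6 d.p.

Term-by-term m-sum for l=4 (normalisation 4π/9 = 1.396263):
  term(m=-4) = (-0.000010, 0.000013)   from Y*(Ω₁)=(0.000940, -0.080855), Y(Ω₂)=(-0.000159, -0.000117)
  term(m=-3) = (0.000094, -0.001001)   from Y*(Ω₁)=(-0.103420, 0.243648), Y(Ω₂)=(-0.003619, 0.001151)
  term(m=-2) = (0.007909, 0.015916)   from Y*(Ω₁)=(0.305888, -0.302353), Y(Ω₂)=(-0.012935, 0.039246)
  term(m=-1) = (-0.052520, -0.032548)   from Y*(Ω₁)=(-0.218171, 0.089627), Y(Ω₂)=(0.153531, 0.212257)
  term(m=+0) = (-0.216928, -0.000000)   from Y*(Ω₁)=(-0.285951, -0.000000), Y(Ω₂)=(0.758619, 0.000000)
  term(m=+1) = (-0.052520, 0.032548)   from Y*(Ω₁)=(0.218171, 0.089627), Y(Ω₂)=(-0.153531, 0.212257)
  term(m=+2) = (0.007909, -0.015916)   from Y*(Ω₁)=(0.305888, 0.302353), Y(Ω₂)=(-0.012935, -0.039246)
  term(m=+3) = (0.000094, 0.001001)   from Y*(Ω₁)=(0.103420, 0.243648), Y(Ω₂)=(0.003619, 0.001151)
  term(m=+4) = (-0.000010, -0.000013)   from Y*(Ω₁)=(0.000940, 0.080855), Y(Ω₂)=(-0.000159, 0.000117)
Total Σ_m = (-0.305981, -0.000000). Multiply by 1.396263: (-0.427229, -0.000000). P_4(cos γ) = -0.427229

-0.427229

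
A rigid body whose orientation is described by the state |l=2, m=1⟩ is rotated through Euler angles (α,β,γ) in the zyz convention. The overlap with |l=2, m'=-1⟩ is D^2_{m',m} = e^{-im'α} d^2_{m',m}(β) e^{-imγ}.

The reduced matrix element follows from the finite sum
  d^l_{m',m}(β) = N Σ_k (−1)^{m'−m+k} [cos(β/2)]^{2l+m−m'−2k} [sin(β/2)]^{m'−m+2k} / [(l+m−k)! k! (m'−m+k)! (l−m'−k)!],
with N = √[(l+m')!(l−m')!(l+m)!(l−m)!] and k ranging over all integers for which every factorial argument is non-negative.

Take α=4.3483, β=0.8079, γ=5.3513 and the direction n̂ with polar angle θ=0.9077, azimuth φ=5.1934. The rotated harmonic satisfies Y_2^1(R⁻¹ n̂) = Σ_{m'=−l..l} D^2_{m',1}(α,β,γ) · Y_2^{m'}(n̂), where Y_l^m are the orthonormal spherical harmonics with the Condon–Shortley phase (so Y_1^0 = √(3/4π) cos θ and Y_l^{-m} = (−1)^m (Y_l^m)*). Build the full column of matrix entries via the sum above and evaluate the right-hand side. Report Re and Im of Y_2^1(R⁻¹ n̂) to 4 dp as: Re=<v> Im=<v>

Need the full column D^2_{m',1} for m'=−2..2 at α=4.3483, β=0.8079, γ=5.3513.
cos(β/2)=0.919516, sin(β/2)=0.393053
d^2_{-2,1}: single k=3 term ⇒ +0.111672;  D = -0.109363-0.022591i
d^2_{-1,1}: k∈[2..3] ⇒ +0.391871 -0.023867 = +0.368003;  D = +0.197903-0.310259i
d^2_{0,1}: k∈[1..2] ⇒ +0.748522 -0.136770 = +0.611752;  D = +0.364801+0.491082i
d^2_{1,1}: k∈[0..1] ⇒ +0.714885 -0.391871 = +0.323015;  D = -0.310893+0.087658i
d^2_{2,1}: single k=0 term ⇒ -0.611166;  D = -0.054484+0.608732i
Y_2^{m'}(θ=0.9077,φ=5.1934) and Σ D·Y over m':
  (-0.1094-0.0226i)·(-0.1372+0.1968i)  (+0.1979-0.3103i)·(+0.1734+0.3322i)  (+0.3648+0.4911i)·(+0.0431+0.0000i)  (-0.3109+0.0877i)·(-0.1734+0.3322i)  (-0.0545+0.6087i)·(-0.1372-0.1968i)
Y_2^1(R⁻¹ n̂) = +0.324647-0.176577i

Re=0.3246 Im=-0.1766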